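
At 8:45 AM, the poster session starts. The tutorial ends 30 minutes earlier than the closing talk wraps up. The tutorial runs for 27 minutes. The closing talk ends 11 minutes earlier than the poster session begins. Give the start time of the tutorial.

7:37 AM

The closing talk ends at 8:45 AM − 11 min = 8:34 AM.
The tutorial ends at 8:34 AM − 30 min = 8:04 AM.
The tutorial starts at 8:04 AM − 27 min = 7:37 AM.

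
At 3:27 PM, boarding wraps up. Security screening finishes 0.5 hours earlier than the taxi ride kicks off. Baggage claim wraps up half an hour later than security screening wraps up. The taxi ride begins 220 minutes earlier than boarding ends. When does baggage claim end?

11:47 AM

The taxi ride starts at 3:27 PM − 220 min = 11:47 AM.
Security screening ends at 11:47 AM − 30 min = 11:17 AM.
Baggage claim ends at 11:17 AM + 30 min = 11:47 AM.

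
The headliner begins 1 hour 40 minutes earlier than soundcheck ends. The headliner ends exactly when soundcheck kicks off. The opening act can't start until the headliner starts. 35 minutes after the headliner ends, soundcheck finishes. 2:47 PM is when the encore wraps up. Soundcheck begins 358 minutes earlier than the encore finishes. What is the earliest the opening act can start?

7:44 AM

Soundcheck starts at 2:47 PM − 358 min = 8:49 AM.
So the headliner ends at 8:49 AM.
Soundcheck ends at 8:49 AM + 35 min = 9:24 AM.
The headliner starts at 9:24 AM − 100 min = 7:44 AM.
The opening act is bounded by the headliner, so the earliest it can start is 7:44 AM.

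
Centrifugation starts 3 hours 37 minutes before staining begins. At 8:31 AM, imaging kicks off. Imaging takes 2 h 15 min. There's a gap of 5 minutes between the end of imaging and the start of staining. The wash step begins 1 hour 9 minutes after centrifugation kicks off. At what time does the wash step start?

Imaging ends at 8:31 AM + 135 min = 10:46 AM.
Staining starts at 10:46 AM + 5 min = 10:51 AM.
Centrifugation starts at 10:51 AM − 217 min = 7:14 AM.
The wash step starts at 7:14 AM + 69 min = 8:23 AM.

8:23 AM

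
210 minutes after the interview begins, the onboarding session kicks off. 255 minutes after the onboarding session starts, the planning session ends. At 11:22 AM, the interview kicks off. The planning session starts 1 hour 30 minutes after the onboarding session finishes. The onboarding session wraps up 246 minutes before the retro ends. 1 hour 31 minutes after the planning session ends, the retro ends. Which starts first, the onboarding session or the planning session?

the onboarding session

The onboarding session starts at 11:22 AM + 210 min = 2:52 PM.
The planning session ends at 2:52 PM + 255 min = 7:07 PM.
The retro ends at 7:07 PM + 91 min = 8:38 PM.
The onboarding session ends at 8:38 PM − 246 min = 4:32 PM.
The planning session starts at 4:32 PM + 90 min = 6:02 PM.
The onboarding session starts at 2:52 PM and the planning session starts at 6:02 PM, so the onboarding session is first.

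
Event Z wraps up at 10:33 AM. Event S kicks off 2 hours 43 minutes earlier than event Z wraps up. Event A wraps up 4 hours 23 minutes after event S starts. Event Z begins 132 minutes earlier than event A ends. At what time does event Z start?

10:01 AM

Event S starts at 10:33 AM − 163 min = 7:50 AM.
Event A ends at 7:50 AM + 263 min = 12:13 PM.
Event Z starts at 12:13 PM − 132 min = 10:01 AM.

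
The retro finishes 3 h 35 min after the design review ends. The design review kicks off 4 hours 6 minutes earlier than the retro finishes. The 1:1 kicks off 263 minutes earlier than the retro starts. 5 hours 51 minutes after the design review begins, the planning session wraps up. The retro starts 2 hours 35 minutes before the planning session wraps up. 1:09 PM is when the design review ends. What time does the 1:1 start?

The retro ends at 1:09 PM + 215 min = 4:44 PM.
The design review starts at 4:44 PM − 246 min = 12:38 PM.
The planning session ends at 12:38 PM + 351 min = 6:29 PM.
The retro starts at 6:29 PM − 155 min = 3:54 PM.
The 1:1 starts at 3:54 PM − 263 min = 11:31 AM.

11:31 AM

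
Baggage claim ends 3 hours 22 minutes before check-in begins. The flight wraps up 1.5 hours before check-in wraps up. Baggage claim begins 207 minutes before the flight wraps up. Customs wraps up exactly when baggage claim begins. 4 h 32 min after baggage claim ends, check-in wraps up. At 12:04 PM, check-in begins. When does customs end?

Baggage claim ends at 12:04 PM − 202 min = 8:42 AM.
Check-in ends at 8:42 AM + 272 min = 1:14 PM.
The flight ends at 1:14 PM − 90 min = 11:44 AM.
Baggage claim starts at 11:44 AM − 207 min = 8:17 AM.
So customs ends at 8:17 AM.

8:17 AM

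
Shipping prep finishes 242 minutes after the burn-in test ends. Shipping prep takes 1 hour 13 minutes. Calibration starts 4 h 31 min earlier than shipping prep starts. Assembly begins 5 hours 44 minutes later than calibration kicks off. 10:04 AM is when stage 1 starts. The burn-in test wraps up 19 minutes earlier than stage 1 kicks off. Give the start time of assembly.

1:47 PM

The burn-in test ends at 10:04 AM − 19 min = 9:45 AM.
Shipping prep ends at 9:45 AM + 242 min = 1:47 PM.
Shipping prep starts at 1:47 PM − 73 min = 12:34 PM.
Calibration starts at 12:34 PM − 271 min = 8:03 AM.
Assembly starts at 8:03 AM + 344 min = 1:47 PM.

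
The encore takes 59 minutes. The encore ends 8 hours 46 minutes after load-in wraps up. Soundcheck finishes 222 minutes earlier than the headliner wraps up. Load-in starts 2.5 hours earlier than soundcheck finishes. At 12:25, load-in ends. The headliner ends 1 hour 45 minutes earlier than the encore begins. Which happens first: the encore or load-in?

The encore ends at 12:25 + 526 min = 21:11.
The encore starts at 21:11 − 59 min = 20:12.
The headliner ends at 20:12 − 105 min = 18:27.
Soundcheck ends at 18:27 − 222 min = 14:45.
Load-in starts at 14:45 − 150 min = 12:15.
The encore starts at 20:12 and load-in starts at 12:15, so load-in is first.

load-in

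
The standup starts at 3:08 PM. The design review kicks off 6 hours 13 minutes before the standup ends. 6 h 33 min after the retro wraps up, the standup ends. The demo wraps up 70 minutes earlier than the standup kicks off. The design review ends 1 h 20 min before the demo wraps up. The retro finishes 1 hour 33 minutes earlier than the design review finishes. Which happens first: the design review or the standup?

The demo ends at 3:08 PM − 70 min = 1:58 PM.
The design review ends at 1:58 PM − 80 min = 12:38 PM.
The retro ends at 12:38 PM − 93 min = 11:05 AM.
The standup ends at 11:05 AM + 393 min = 5:38 PM.
The design review starts at 5:38 PM − 373 min = 11:25 AM.
The design review starts at 11:25 AM and the standup starts at 3:08 PM, so the design review is first.

the design review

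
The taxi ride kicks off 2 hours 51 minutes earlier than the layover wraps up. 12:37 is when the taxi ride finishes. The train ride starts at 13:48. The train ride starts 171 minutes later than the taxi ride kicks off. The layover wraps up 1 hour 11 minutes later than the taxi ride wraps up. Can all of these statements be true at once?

The layover ends at 12:37 + 71 min = 13:48.
The taxi ride starts at 13:48 − 171 min = 10:57.
The train ride starts at 10:57 + 171 min = 13:48.
That matches the stated 13:48, so the schedule is consistent.

Yes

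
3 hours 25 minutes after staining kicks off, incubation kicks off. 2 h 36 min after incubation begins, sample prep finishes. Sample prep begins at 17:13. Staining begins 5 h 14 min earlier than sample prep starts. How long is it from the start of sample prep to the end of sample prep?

47 minutes

Staining starts at 17:13 − 314 min = 11:59.
Incubation starts at 11:59 + 205 min = 15:24.
Sample prep ends at 15:24 + 156 min = 18:00.
From 17:13 to 18:00 is 47 minutes.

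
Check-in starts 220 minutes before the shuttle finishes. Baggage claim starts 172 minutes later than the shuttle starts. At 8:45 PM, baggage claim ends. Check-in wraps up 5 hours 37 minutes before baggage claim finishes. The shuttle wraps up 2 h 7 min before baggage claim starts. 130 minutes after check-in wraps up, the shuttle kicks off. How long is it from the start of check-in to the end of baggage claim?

Check-in ends at 8:45 PM − 337 min = 3:08 PM.
The shuttle starts at 3:08 PM + 130 min = 5:18 PM.
Baggage claim starts at 5:18 PM + 172 min = 8:10 PM.
The shuttle ends at 8:10 PM − 127 min = 6:03 PM.
Check-in starts at 6:03 PM − 220 min = 2:23 PM.
From 2:23 PM to 8:45 PM is 382 minutes.

382 minutes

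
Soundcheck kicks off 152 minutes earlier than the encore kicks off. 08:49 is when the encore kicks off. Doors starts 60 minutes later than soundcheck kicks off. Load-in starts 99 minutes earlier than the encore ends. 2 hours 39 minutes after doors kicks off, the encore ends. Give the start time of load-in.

Soundcheck starts at 08:49 − 152 min = 06:17.
Doors starts at 06:17 + 60 min = 07:17.
The encore ends at 07:17 + 159 min = 09:56.
Load-in starts at 09:56 − 99 min = 08:17.

08:17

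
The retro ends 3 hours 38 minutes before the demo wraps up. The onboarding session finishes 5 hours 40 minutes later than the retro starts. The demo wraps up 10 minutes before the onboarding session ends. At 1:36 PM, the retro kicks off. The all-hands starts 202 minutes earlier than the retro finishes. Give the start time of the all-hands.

12:06 PM

The onboarding session ends at 1:36 PM + 340 min = 7:16 PM.
The demo ends at 7:16 PM − 10 min = 7:06 PM.
The retro ends at 7:06 PM − 218 min = 3:28 PM.
The all-hands starts at 3:28 PM − 202 min = 12:06 PM.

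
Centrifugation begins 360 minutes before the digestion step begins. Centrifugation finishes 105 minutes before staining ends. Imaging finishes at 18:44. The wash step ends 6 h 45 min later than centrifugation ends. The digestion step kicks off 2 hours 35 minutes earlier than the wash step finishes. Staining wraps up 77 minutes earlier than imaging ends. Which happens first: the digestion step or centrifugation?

Staining ends at 18:44 − 77 min = 17:27.
Centrifugation ends at 17:27 − 105 min = 15:42.
The wash step ends at 15:42 + 405 min = 22:27.
The digestion step starts at 22:27 − 155 min = 19:52.
Centrifugation starts at 19:52 − 360 min = 13:52.
The digestion step starts at 19:52 and centrifugation starts at 13:52, so centrifugation is first.

centrifugation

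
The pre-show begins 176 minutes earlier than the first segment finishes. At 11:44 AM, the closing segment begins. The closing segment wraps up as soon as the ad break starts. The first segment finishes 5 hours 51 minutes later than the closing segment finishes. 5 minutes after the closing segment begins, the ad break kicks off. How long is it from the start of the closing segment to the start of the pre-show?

3 hours

The ad break starts at 11:44 AM + 5 min = 11:49 AM.
So the closing segment ends at 11:49 AM.
The first segment ends at 11:49 AM + 351 min = 5:40 PM.
The pre-show starts at 5:40 PM − 176 min = 2:44 PM.
From 11:44 AM to 2:44 PM is 3 hours.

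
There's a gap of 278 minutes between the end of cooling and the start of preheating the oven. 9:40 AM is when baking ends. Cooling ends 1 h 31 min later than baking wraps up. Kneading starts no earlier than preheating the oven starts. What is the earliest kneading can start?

3:49 PM

Cooling ends at 9:40 AM + 91 min = 11:11 AM.
Preheating the oven starts at 11:11 AM + 278 min = 3:49 PM.
Kneading is bounded by preheating the oven, so the earliest it can start is 3:49 PM.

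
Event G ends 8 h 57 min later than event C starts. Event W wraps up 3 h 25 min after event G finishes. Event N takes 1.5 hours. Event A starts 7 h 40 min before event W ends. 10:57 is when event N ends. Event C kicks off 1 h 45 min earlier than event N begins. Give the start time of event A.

Event N starts at 10:57 − 90 min = 09:27.
Event C starts at 09:27 − 105 min = 07:42.
Event G ends at 07:42 + 537 min = 16:39.
Event W ends at 16:39 + 205 min = 20:04.
Event A starts at 20:04 − 460 min = 12:24.

12:24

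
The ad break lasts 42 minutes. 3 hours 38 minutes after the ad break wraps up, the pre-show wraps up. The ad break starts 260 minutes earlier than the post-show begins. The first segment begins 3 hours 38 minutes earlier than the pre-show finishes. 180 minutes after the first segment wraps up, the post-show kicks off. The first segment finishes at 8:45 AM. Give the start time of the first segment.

8:07 AM

The post-show starts at 8:45 AM + 180 min = 11:45 AM.
The ad break starts at 11:45 AM − 260 min = 7:25 AM.
The ad break ends at 7:25 AM + 42 min = 8:07 AM.
The pre-show ends at 8:07 AM + 218 min = 11:45 AM.
The first segment starts at 11:45 AM − 218 min = 8:07 AM.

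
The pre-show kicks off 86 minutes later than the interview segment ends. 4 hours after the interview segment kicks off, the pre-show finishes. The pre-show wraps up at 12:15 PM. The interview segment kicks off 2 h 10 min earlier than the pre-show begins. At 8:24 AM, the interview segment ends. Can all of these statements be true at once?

No

The pre-show starts at 8:24 AM + 86 min = 9:50 AM.
The interview segment starts at 9:50 AM − 130 min = 7:40 AM.
The pre-show ends at 7:40 AM + 240 min = 11:40 AM.
But the pre-show is also said to end at 12:15 PM — a 35-minute conflict.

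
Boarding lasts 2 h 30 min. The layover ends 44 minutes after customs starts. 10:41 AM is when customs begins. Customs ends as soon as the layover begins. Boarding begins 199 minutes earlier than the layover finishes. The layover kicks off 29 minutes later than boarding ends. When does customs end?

11:05 AM

The layover ends at 10:41 AM + 44 min = 11:25 AM.
Boarding starts at 11:25 AM − 199 min = 8:06 AM.
Boarding ends at 8:06 AM + 150 min = 10:36 AM.
The layover starts at 10:36 AM + 29 min = 11:05 AM.
So customs ends at 11:05 AM.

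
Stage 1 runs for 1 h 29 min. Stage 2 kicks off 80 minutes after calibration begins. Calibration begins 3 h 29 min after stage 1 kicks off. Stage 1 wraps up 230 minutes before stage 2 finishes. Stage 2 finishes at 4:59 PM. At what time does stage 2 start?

Stage 1 ends at 4:59 PM − 230 min = 1:09 PM.
Stage 1 starts at 1:09 PM − 89 min = 11:40 AM.
Calibration starts at 11:40 AM + 209 min = 3:09 PM.
Stage 2 starts at 3:09 PM + 80 min = 4:29 PM.

4:29 PM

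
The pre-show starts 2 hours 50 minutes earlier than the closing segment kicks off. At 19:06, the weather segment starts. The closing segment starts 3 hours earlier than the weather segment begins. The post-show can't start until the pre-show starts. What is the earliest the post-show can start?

13:16

The closing segment starts at 19:06 − 180 min = 16:06.
The pre-show starts at 16:06 − 170 min = 13:16.
The post-show is bounded by the pre-show, so the earliest it can start is 13:16.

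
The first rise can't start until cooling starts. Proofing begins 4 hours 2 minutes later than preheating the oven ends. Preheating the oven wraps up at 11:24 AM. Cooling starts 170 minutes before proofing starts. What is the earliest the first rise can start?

12:36 PM

Proofing starts at 11:24 AM + 242 min = 3:26 PM.
Cooling starts at 3:26 PM − 170 min = 12:36 PM.
The first rise is bounded by cooling, so the earliest it can start is 12:36 PM.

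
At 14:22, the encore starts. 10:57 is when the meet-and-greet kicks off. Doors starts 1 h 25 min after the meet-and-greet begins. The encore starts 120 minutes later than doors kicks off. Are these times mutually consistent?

Yes

Doors starts at 10:57 + 85 min = 12:22.
The encore starts at 12:22 + 120 min = 14:22.
That matches the stated 14:22, so the schedule is consistent.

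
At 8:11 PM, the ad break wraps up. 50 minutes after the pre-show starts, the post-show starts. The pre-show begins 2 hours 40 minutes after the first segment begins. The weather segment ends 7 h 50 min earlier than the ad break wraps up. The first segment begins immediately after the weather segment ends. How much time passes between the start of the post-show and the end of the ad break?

The weather segment ends at 8:11 PM − 470 min = 12:21 PM.
So the first segment starts at 12:21 PM.
The pre-show starts at 12:21 PM + 160 min = 3:01 PM.
The post-show starts at 3:01 PM + 50 min = 3:51 PM.
From 3:51 PM to 8:11 PM is 4 hours 20 minutes.

4 hours 20 minutes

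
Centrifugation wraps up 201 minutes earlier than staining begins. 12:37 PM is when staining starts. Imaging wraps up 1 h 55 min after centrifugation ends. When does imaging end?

Centrifugation ends at 12:37 PM − 201 min = 9:16 AM.
Imaging ends at 9:16 AM + 115 min = 11:11 AM.

11:11 AM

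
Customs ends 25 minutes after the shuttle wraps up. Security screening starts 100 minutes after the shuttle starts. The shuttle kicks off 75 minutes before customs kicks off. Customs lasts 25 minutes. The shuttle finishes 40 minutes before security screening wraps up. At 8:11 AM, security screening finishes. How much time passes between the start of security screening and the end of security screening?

The shuttle ends at 8:11 AM − 40 min = 7:31 AM.
Customs ends at 7:31 AM + 25 min = 7:56 AM.
Customs starts at 7:56 AM − 25 min = 7:31 AM.
The shuttle starts at 7:31 AM − 75 min = 6:16 AM.
Security screening starts at 6:16 AM + 100 min = 7:56 AM.
From 7:56 AM to 8:11 AM is 15 minutes.

15 minutes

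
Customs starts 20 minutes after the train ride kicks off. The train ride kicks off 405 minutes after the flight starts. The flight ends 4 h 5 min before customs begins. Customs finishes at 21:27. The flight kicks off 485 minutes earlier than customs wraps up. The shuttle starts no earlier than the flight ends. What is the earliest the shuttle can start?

The flight starts at 21:27 − 485 min = 13:22.
The train ride starts at 13:22 + 405 min = 20:07.
Customs starts at 20:07 + 20 min = 20:27.
The flight ends at 20:27 − 245 min = 16:22.
The shuttle is bounded by the flight, so the earliest it can start is 16:22.

16:22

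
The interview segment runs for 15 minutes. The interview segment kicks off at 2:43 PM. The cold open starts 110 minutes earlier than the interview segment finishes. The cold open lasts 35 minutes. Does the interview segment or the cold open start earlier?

The interview segment ends at 2:43 PM + 15 min = 2:58 PM.
The cold open starts at 2:58 PM − 110 min = 1:08 PM.
The interview segment starts at 2:43 PM and the cold open starts at 1:08 PM, so the cold open is first.

the cold open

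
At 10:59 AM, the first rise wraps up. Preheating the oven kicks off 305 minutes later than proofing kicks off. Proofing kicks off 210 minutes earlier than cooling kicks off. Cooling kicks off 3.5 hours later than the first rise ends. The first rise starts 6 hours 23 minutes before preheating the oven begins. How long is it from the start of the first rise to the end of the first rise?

1 hour 18 minutes

Cooling starts at 10:59 AM + 210 min = 2:29 PM.
Proofing starts at 2:29 PM − 210 min = 10:59 AM.
Preheating the oven starts at 10:59 AM + 305 min = 4:04 PM.
The first rise starts at 4:04 PM − 383 min = 9:41 AM.
From 9:41 AM to 10:59 AM is 1 hour 18 minutes.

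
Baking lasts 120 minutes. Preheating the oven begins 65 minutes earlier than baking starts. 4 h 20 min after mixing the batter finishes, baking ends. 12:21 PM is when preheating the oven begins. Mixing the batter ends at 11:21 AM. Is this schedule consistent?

Baking ends at 11:21 AM + 260 min = 3:41 PM.
Baking starts at 3:41 PM − 120 min = 1:41 PM.
Preheating the oven starts at 1:41 PM − 65 min = 12:36 PM.
But preheating the oven is also said to start at 12:21 PM — a 15-minute conflict.

No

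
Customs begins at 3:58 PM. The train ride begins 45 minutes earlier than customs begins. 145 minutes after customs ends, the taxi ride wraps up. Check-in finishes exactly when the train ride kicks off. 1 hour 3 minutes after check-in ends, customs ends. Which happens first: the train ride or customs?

the train ride

The train ride starts at 3:58 PM − 45 min = 3:13 PM.
The train ride starts at 3:13 PM and customs starts at 3:58 PM, so the train ride is first.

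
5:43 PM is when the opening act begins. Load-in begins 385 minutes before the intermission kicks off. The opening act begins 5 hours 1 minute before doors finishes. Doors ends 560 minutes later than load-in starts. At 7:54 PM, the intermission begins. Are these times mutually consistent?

No

Load-in starts at 7:54 PM − 385 min = 1:29 PM.
Doors ends at 1:29 PM + 560 min = 10:49 PM.
The opening act starts at 10:49 PM − 301 min = 5:48 PM.
But the opening act is also said to start at 5:43 PM — a 5-minute conflict.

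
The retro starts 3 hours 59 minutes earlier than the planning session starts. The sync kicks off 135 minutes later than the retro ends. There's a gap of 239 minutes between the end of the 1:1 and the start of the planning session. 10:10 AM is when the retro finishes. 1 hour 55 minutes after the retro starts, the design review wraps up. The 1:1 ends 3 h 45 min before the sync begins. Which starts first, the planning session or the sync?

the sync

The sync starts at 10:10 AM + 135 min = 12:25 PM.
The 1:1 ends at 12:25 PM − 225 min = 8:40 AM.
The planning session starts at 8:40 AM + 239 min = 12:39 PM.
The planning session starts at 12:39 PM and the sync starts at 12:25 PM, so the sync is first.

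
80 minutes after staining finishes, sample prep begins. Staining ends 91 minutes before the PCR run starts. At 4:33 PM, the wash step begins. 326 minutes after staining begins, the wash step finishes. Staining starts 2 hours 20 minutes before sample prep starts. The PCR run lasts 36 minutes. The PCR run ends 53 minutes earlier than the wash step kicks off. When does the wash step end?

5:59 PM

The PCR run ends at 4:33 PM − 53 min = 3:40 PM.
The PCR run starts at 3:40 PM − 36 min = 3:04 PM.
Staining ends at 3:04 PM − 91 min = 1:33 PM.
Sample prep starts at 1:33 PM + 80 min = 2:53 PM.
Staining starts at 2:53 PM − 140 min = 12:33 PM.
The wash step ends at 12:33 PM + 326 min = 5:59 PM.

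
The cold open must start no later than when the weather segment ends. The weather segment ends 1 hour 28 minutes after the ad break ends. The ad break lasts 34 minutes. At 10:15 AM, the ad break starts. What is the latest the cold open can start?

The ad break ends at 10:15 AM + 34 min = 10:49 AM.
The weather segment ends at 10:49 AM + 88 min = 12:17 PM.
The cold open is bounded by the weather segment, so the latest it can start is 12:17 PM.

12:17 PM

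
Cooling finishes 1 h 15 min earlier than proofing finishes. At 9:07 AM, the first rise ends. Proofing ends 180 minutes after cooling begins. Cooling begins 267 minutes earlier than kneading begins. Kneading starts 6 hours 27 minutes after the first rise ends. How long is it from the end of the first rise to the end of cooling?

225 minutes

Kneading starts at 9:07 AM + 387 min = 3:34 PM.
Cooling starts at 3:34 PM − 267 min = 11:07 AM.
Proofing ends at 11:07 AM + 180 min = 2:07 PM.
Cooling ends at 2:07 PM − 75 min = 12:52 PM.
From 9:07 AM to 12:52 PM is 225 minutes.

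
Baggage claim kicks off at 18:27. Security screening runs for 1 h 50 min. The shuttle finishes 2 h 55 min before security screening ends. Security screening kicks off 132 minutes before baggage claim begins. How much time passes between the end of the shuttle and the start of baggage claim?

3 hours 17 minutes

Security screening starts at 18:27 − 132 min = 16:15.
Security screening ends at 16:15 + 110 min = 18:05.
The shuttle ends at 18:05 − 175 min = 15:10.
From 15:10 to 18:27 is 3 hours 17 minutes.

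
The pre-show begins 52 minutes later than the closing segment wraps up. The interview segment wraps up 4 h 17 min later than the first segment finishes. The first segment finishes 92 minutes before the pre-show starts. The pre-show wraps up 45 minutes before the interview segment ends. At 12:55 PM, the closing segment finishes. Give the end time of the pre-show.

The pre-show starts at 12:55 PM + 52 min = 1:47 PM.
The first segment ends at 1:47 PM − 92 min = 12:15 PM.
The interview segment ends at 12:15 PM + 257 min = 4:32 PM.
The pre-show ends at 4:32 PM − 45 min = 3:47 PM.

3:47 PM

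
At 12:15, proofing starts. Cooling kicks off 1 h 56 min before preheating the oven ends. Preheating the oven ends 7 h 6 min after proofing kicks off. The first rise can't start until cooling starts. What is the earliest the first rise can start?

17:25

Preheating the oven ends at 12:15 + 426 min = 19:21.
Cooling starts at 19:21 − 116 min = 17:25.
The first rise is bounded by cooling, so the earliest it can start is 17:25.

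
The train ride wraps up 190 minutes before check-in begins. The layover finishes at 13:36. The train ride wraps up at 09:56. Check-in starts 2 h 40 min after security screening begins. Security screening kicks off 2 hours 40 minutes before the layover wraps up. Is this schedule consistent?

Security screening starts at 13:36 − 160 min = 10:56.
Check-in starts at 10:56 + 160 min = 13:36.
The train ride ends at 13:36 − 190 min = 10:26.
But the train ride is also said to end at 09:56 — a 30-minute conflict.

No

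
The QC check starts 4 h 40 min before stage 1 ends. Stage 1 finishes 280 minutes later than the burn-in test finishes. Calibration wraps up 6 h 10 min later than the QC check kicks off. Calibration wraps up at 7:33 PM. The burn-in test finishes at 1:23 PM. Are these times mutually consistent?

Yes

Stage 1 ends at 1:23 PM + 280 min = 6:03 PM.
The QC check starts at 6:03 PM − 280 min = 1:23 PM.
Calibration ends at 1:23 PM + 370 min = 7:33 PM.
That matches the stated 7:33 PM, so the schedule is consistent.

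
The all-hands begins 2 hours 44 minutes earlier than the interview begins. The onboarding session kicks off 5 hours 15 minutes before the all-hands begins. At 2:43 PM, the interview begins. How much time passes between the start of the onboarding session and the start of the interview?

7 hours 59 minutes

The all-hands starts at 2:43 PM − 164 min = 11:59 AM.
The onboarding session starts at 11:59 AM − 315 min = 6:44 AM.
From 6:44 AM to 2:43 PM is 7 hours 59 minutes.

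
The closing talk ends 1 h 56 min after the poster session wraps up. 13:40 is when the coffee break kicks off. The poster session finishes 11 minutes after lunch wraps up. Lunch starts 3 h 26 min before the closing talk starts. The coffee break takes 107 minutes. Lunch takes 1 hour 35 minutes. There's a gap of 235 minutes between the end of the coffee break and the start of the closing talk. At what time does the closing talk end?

The coffee break ends at 13:40 + 107 min = 15:27.
The closing talk starts at 15:27 + 235 min = 19:22.
Lunch starts at 19:22 − 206 min = 15:56.
Lunch ends at 15:56 + 95 min = 17:31.
The poster session ends at 17:31 + 11 min = 17:42.
The closing talk ends at 17:42 + 116 min = 19:38.

19:38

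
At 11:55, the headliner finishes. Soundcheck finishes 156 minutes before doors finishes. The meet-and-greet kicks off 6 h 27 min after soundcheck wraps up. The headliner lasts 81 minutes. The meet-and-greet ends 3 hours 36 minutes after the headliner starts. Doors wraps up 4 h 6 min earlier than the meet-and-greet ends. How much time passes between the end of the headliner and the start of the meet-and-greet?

2 hours

The headliner starts at 11:55 − 81 min = 10:34.
The meet-and-greet ends at 10:34 + 216 min = 14:10.
Doors ends at 14:10 − 246 min = 10:04.
Soundcheck ends at 10:04 − 156 min = 07:28.
The meet-and-greet starts at 07:28 + 387 min = 13:55.
From 11:55 to 13:55 is 2 hours.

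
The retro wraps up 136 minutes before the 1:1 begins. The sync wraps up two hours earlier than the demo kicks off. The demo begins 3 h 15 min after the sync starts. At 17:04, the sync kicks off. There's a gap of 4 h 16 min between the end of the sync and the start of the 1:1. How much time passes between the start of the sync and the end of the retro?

The demo starts at 17:04 + 195 min = 20:19.
The sync ends at 20:19 − 120 min = 18:19.
The 1:1 starts at 18:19 + 256 min = 22:35.
The retro ends at 22:35 − 136 min = 20:19.
From 17:04 to 20:19 is 3 hours 15 minutes.

3 hours 15 minutes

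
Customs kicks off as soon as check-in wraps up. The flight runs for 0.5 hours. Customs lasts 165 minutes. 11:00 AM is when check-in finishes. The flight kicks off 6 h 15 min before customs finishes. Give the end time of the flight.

Customs starts at 11:00 AM.
Customs ends at 11:00 AM + 165 min = 1:45 PM.
The flight starts at 1:45 PM − 375 min = 7:30 AM.
The flight ends at 7:30 AM + 30 min = 8:00 AM.

8:00 AM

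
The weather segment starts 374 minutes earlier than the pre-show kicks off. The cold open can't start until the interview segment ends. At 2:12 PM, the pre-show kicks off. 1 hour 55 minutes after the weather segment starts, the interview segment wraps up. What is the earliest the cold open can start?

9:53 AM

The weather segment starts at 2:12 PM − 374 min = 7:58 AM.
The interview segment ends at 7:58 AM + 115 min = 9:53 AM.
The cold open is bounded by the interview segment, so the earliest it can start is 9:53 AM.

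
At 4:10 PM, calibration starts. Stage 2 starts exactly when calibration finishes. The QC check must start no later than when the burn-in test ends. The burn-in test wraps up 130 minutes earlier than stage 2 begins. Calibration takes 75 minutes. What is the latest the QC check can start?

3:15 PM

Calibration ends at 4:10 PM + 75 min = 5:25 PM.
So stage 2 starts at 5:25 PM.
The burn-in test ends at 5:25 PM − 130 min = 3:15 PM.
The QC check is bounded by the burn-in test, so the latest it can start is 3:15 PM.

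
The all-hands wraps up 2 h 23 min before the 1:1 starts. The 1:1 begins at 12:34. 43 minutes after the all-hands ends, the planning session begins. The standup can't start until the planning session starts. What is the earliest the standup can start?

10:54

The all-hands ends at 12:34 − 143 min = 10:11.
The planning session starts at 10:11 + 43 min = 10:54.
The standup is bounded by the planning session, so the earliest it can start is 10:54.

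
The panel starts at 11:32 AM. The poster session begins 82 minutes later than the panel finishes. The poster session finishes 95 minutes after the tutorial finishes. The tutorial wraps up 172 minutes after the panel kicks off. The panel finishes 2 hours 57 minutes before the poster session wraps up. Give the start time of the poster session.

The tutorial ends at 11:32 AM + 172 min = 2:24 PM.
The poster session ends at 2:24 PM + 95 min = 3:59 PM.
The panel ends at 3:59 PM − 177 min = 1:02 PM.
The poster session starts at 1:02 PM + 82 min = 2:24 PM.

2:24 PM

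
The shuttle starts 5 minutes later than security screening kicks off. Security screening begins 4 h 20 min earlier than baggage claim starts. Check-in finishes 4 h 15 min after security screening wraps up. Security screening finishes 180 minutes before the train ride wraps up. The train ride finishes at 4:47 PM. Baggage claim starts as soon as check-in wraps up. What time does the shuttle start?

Security screening ends at 4:47 PM − 180 min = 1:47 PM.
Check-in ends at 1:47 PM + 255 min = 6:02 PM.
So baggage claim starts at 6:02 PM.
Security screening starts at 6:02 PM − 260 min = 1:42 PM.
The shuttle starts at 1:42 PM + 5 min = 1:47 PM.

1:47 PM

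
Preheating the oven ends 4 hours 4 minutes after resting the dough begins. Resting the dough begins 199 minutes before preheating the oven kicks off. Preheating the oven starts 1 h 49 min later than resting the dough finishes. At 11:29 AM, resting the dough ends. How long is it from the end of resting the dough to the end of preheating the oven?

2 h 34 min

Preheating the oven starts at 11:29 AM + 109 min = 1:18 PM.
Resting the dough starts at 1:18 PM − 199 min = 9:59 AM.
Preheating the oven ends at 9:59 AM + 244 min = 2:03 PM.
From 11:29 AM to 2:03 PM is 2 h 34 min.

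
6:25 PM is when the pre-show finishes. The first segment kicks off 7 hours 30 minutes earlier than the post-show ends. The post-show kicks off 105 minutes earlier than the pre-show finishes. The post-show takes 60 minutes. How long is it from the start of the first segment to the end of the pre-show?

The post-show starts at 6:25 PM − 105 min = 4:40 PM.
The post-show ends at 4:40 PM + 60 min = 5:40 PM.
The first segment starts at 5:40 PM − 450 min = 10:10 AM.
From 10:10 AM to 6:25 PM is 8 hours 15 minutes.

8 hours 15 minutes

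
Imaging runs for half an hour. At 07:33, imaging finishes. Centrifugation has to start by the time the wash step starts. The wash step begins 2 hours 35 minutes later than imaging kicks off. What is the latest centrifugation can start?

Imaging starts at 07:33 − 30 min = 07:03.
The wash step starts at 07:03 + 155 min = 09:38.
Centrifugation is bounded by the wash step, so the latest it can start is 09:38.

09:38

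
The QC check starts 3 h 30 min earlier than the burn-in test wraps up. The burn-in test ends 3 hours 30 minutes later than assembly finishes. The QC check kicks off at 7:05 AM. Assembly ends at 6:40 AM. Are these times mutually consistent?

The burn-in test ends at 6:40 AM + 210 min = 10:10 AM.
The QC check starts at 10:10 AM − 210 min = 6:40 AM.
But the QC check is also said to start at 7:05 AM — a 25-minute conflict.

No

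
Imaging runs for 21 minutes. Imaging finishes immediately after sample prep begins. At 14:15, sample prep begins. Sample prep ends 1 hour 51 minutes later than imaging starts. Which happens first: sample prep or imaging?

imaging

Imaging ends at 14:15.
Imaging starts at 14:15 − 21 min = 13:54.
Sample prep starts at 14:15 and imaging starts at 13:54, so imaging is first.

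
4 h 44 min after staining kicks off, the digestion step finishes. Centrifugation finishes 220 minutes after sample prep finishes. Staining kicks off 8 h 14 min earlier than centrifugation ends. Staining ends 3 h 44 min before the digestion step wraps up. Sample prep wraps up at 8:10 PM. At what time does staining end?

4:36 PM

Centrifugation ends at 8:10 PM + 220 min = 11:50 PM.
Staining starts at 11:50 PM − 494 min = 3:36 PM.
The digestion step ends at 3:36 PM + 284 min = 8:20 PM.
Staining ends at 8:20 PM − 224 min = 4:36 PM.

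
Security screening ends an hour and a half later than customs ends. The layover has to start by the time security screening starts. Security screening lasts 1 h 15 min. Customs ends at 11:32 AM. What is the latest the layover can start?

Security screening ends at 11:32 AM + 90 min = 1:02 PM.
Security screening starts at 1:02 PM − 75 min = 11:47 AM.
The layover is bounded by security screening, so the latest it can start is 11:47 AM.

11:47 AM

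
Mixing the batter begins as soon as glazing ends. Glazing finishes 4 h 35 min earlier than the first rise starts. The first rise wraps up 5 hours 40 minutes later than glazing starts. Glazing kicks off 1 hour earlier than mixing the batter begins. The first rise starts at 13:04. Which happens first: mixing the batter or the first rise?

Glazing ends at 13:04 − 275 min = 08:29.
So mixing the batter starts at 08:29.
Mixing the batter starts at 08:29 and the first rise starts at 13:04, so mixing the batter is first.

mixing the batter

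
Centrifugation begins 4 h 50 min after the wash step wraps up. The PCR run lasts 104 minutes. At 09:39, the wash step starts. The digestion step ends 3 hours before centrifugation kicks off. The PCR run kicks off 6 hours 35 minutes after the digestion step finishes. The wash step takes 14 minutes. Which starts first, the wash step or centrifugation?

The wash step ends at 09:39 + 14 min = 09:53.
Centrifugation starts at 09:53 + 290 min = 14:43.
The wash step starts at 09:39 and centrifugation starts at 14:43, so the wash step is first.

the wash step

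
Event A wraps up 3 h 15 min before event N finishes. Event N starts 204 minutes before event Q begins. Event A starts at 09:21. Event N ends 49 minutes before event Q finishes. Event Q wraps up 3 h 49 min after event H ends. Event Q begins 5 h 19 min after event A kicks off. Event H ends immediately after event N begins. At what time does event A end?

Event Q starts at 09:21 + 319 min = 14:40.
Event N starts at 14:40 − 204 min = 11:16.
So event H ends at 11:16.
Event Q ends at 11:16 + 229 min = 15:05.
Event N ends at 15:05 − 49 min = 14:16.
Event A ends at 14:16 − 195 min = 11:01.

11:01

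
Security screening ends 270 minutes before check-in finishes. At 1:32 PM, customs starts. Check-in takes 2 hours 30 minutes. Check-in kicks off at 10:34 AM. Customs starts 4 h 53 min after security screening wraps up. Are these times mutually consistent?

No

Check-in ends at 10:34 AM + 150 min = 1:04 PM.
Security screening ends at 1:04 PM − 270 min = 8:34 AM.
Customs starts at 8:34 AM + 293 min = 1:27 PM.
But customs is also said to start at 1:32 PM — a 5-minute conflict.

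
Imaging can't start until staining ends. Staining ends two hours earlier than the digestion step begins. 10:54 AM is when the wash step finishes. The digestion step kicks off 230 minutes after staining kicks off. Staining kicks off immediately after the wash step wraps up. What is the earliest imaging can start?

Staining starts at 10:54 AM.
The digestion step starts at 10:54 AM + 230 min = 2:44 PM.
Staining ends at 2:44 PM − 120 min = 12:44 PM.
Imaging is bounded by staining, so the earliest it can start is 12:44 PM.

12:44 PM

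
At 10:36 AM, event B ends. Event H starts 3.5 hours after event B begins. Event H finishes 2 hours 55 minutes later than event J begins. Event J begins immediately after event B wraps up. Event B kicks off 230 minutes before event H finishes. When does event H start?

Event J starts at 10:36 AM.
Event H ends at 10:36 AM + 175 min = 1:31 PM.
Event B starts at 1:31 PM − 230 min = 9:41 AM.
Event H starts at 9:41 AM + 210 min = 1:11 PM.

1:11 PM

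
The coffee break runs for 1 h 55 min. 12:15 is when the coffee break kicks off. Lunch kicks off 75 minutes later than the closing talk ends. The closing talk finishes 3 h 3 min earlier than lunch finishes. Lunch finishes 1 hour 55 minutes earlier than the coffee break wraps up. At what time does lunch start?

10:27

The coffee break ends at 12:15 + 115 min = 14:10.
Lunch ends at 14:10 − 115 min = 12:15.
The closing talk ends at 12:15 − 183 min = 09:12.
Lunch starts at 09:12 + 75 min = 10:27.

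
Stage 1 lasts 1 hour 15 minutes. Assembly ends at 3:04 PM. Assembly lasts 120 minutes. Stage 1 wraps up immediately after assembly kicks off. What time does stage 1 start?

Assembly starts at 3:04 PM − 120 min = 1:04 PM.
So stage 1 ends at 1:04 PM.
Stage 1 starts at 1:04 PM − 75 min = 11:49 AM.

11:49 AM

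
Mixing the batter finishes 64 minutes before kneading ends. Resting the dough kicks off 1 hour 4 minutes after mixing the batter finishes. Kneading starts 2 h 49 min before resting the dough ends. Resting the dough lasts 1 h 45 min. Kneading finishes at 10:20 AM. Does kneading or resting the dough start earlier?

Mixing the batter ends at 10:20 AM − 64 min = 9:16 AM.
Resting the dough starts at 9:16 AM + 64 min = 10:20 AM.
Resting the dough ends at 10:20 AM + 105 min = 12:05 PM.
Kneading starts at 12:05 PM − 169 min = 9:16 AM.
Kneading starts at 9:16 AM and resting the dough starts at 10:20 AM, so kneading is first.

kneading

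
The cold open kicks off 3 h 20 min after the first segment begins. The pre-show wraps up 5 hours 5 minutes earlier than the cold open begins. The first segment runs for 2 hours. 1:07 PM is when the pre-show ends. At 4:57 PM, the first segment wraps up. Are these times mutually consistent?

No

The first segment starts at 4:57 PM − 120 min = 2:57 PM.
The cold open starts at 2:57 PM + 200 min = 6:17 PM.
The pre-show ends at 6:17 PM − 305 min = 1:12 PM.
But the pre-show is also said to end at 1:07 PM — a 5-minute conflict.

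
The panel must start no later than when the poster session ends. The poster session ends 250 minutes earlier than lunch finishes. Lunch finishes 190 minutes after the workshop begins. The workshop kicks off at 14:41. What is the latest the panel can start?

13:41

Lunch ends at 14:41 + 190 min = 17:51.
The poster session ends at 17:51 − 250 min = 13:41.
The panel is bounded by the poster session, so the latest it can start is 13:41.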